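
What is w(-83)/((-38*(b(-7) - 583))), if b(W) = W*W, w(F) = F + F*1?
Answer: -83/10146 ≈ -0.0081806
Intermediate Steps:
w(F) = 2*F (w(F) = F + F = 2*F)
b(W) = W²
w(-83)/((-38*(b(-7) - 583))) = (2*(-83))/((-38*((-7)² - 583))) = -166*(-1/(38*(49 - 583))) = -166/((-38*(-534))) = -166/20292 = -166*1/20292 = -83/10146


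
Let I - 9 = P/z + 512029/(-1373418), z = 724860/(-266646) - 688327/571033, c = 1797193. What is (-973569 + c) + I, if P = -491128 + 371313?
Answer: 3768259410222889976965/4411615189198086 ≈ 8.5417e+5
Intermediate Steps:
z = -99576436937/25377277553 (z = 724860*(-1/266646) - 688327*1/571033 = -120810/44441 - 688327/571033 = -99576436937/25377277553 ≈ -3.9238)
P = -119815
I = 134747261634805593301/4411615189198086 (I = 9 + (-119815/(-99576436937/25377277553) + 512029/(-1373418)) = 9 + (-119815*(-25377277553/99576436937) + 512029*(-1/1373418)) = 9 + (98083177742345/3212143127 - 512029/1373418) = 9 + 134707557098102810527/4411615189198086 = 134747261634805593301/4411615189198086 ≈ 30544.)
(-973569 + c) + I = (-973569 + 1797193) + 134747261634805593301/4411615189198086 = 823624 + 134747261634805593301/4411615189198086 = 3768259410222889976965/4411615189198086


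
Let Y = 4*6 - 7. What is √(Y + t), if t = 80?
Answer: √97 ≈ 9.8489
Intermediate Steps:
Y = 17 (Y = 24 - 7 = 17)
√(Y + t) = √(17 + 80) = √97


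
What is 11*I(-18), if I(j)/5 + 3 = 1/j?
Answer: -3025/18 ≈ -168.06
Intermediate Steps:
I(j) = -15 + 5/j
11*I(-18) = 11*(-15 + 5/(-18)) = 11*(-15 + 5*(-1/18)) = 11*(-15 - 5/18) = 11*(-275/18) = -3025/18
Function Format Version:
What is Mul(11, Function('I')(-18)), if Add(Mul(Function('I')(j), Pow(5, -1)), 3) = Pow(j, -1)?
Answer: Rational(-3025, 18) ≈ -168.06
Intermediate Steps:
Function('I')(j) = Add(-15, Mul(5, Pow(j, -1)))
Mul(11, Function('I')(-18)) = Mul(11, Add(-15, Mul(5, Pow(-18, -1)))) = Mul(11, Add(-15, Mul(5, Rational(-1, 18)))) = Mul(11, Add(-15, Rational(-5, 18))) = Mul(11, Rational(-275, 18)) = Rational(-3025, 18)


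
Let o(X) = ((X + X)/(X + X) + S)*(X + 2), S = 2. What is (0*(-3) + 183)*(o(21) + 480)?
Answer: 100467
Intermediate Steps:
o(X) = 6 + 3*X (o(X) = ((X + X)/(X + X) + 2)*(X + 2) = ((2*X)/((2*X)) + 2)*(2 + X) = ((2*X)*(1/(2*X)) + 2)*(2 + X) = (1 + 2)*(2 + X) = 3*(2 + X) = 6 + 3*X)
(0*(-3) + 183)*(o(21) + 480) = (0*(-3) + 183)*((6 + 3*21) + 480) = (0 + 183)*((6 + 63) + 480) = 183*(69 + 480) = 183*549 = 100467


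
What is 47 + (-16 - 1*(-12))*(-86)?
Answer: 391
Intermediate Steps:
47 + (-16 - 1*(-12))*(-86) = 47 + (-16 + 12)*(-86) = 47 - 4*(-86) = 47 + 344 = 391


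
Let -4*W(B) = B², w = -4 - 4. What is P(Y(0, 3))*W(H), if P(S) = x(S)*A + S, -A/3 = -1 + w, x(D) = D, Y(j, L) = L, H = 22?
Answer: -10164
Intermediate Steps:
w = -8
W(B) = -B²/4
A = 27 (A = -3*(-1 - 8) = -3*(-9) = 27)
P(S) = 28*S (P(S) = S*27 + S = 27*S + S = 28*S)
P(Y(0, 3))*W(H) = (28*3)*(-¼*22²) = 84*(-¼*484) = 84*(-121) = -10164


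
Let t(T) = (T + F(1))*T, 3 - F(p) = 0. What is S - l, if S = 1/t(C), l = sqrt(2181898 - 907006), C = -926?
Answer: 1/854698 - 2*sqrt(318723) ≈ -1129.1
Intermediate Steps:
F(p) = 3 (F(p) = 3 - 1*0 = 3 + 0 = 3)
t(T) = T*(3 + T) (t(T) = (T + 3)*T = (3 + T)*T = T*(3 + T))
l = 2*sqrt(318723) (l = sqrt(1274892) = 2*sqrt(318723) ≈ 1129.1)
S = 1/854698 (S = 1/(-926*(3 - 926)) = 1/(-926*(-923)) = 1/854698 ≈ 1.1700e-6)
S - l = 1/854698 - 2*sqrt(318723)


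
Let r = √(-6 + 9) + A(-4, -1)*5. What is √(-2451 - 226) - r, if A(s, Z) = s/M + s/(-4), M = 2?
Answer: 5 - √3 + I*√2677 ≈ 3.2679 + 51.74*I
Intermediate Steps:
A(s, Z) = s/4 (A(s, Z) = s/2 + s/(-4) = s*(½) + s*(-¼) = s/2 - s/4 = s/4)
r = -5 + √3 (r = √(-6 + 9) + ((¼)*(-4))*5 = √3 - 1*5 = √3 - 5 = -5 + √3 ≈ -3.2679)
√(-2451 - 226) - r = √(-2451 - 226) - (-5 + √3) = √(-2677) + (5 - √3) = I*√2677 + (5 - √3) = 5 - √3 + I*√2677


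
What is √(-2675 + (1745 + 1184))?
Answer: √254 ≈ 15.937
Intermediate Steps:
√(-2675 + (1745 + 1184)) = √(-2675 + 2929) = √254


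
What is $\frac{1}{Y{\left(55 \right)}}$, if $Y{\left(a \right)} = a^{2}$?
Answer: $\frac{1}{3025} \approx 0.00033058$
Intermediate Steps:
$\frac{1}{Y{\left(55 \right)}} = \frac{1}{55^{2}} = \frac{1}{3025}$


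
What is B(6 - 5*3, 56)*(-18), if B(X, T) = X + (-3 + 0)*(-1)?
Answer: 108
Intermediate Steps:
B(X, T) = 3 + X (B(X, T) = X - 3*(-1) = X + 3 = 3 + X)
B(6 - 5*3, 56)*(-18) = (3 + (6 - 5*3))*(-18) = (3 + (6 - 15))*(-18) = (3 - 9)*(-18) = -6*(-18) = 108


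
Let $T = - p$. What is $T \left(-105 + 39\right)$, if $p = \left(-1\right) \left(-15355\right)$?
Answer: $1013430$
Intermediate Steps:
$p = 15355$
$T = -15355$ ($T = \left(-1\right) 15355 = -15355$)
$T \left(-105 + 39\right) = - 15355 \left(-105 + 39\right) = \left(-15355\right) \left(-66\right) = 1013430$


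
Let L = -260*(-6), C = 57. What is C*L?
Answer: 88920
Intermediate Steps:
L = 1560
C*L = 57*1560 = 88920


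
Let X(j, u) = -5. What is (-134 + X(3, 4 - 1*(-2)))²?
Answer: 19321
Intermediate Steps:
(-134 + X(3, 4 - 1*(-2)))² = (-134 - 5)² = (-139)² = 19321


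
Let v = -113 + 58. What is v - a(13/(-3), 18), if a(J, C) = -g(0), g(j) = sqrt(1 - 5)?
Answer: -55 + 2*I ≈ -55.0 + 2.0*I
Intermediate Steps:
v = -55
g(j) = 2*I (g(j) = sqrt(-4) = 2*I)
a(J, C) = -2*I
v - a(13/(-3), 18) = -55 - (-2)*I = -55 + 2*I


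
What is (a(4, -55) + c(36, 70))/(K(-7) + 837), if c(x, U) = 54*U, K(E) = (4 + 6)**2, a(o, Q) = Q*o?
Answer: 3560/937 ≈ 3.7994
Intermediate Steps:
K(E) = 100 (K(E) = 10**2 = 100)
(a(4, -55) + c(36, 70))/(K(-7) + 837) = (-55*4 + 54*70)/(100 + 837) = (-220 + 3780)/937 = 3560*(1/937) = 3560/937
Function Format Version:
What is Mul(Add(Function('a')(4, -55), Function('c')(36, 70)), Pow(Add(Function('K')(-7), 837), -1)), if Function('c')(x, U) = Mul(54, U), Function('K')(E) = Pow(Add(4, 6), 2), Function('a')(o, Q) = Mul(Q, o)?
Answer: Rational(3560, 937) ≈ 3.7994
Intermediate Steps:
Function('K')(E) = 100 (Function('K')(E) = Pow(10, 2) = 100)
Mul(Add(Function('a')(4, -55), Function('c')(36, 70)), Pow(Add(Function('K')(-7), 837), -1)) = Mul(Add(Mul(-55, 4), Mul(54, 70)), Pow(Add(100, 837), -1)) = Mul(Add(-220, 3780), Pow(937, -1)) = Mul(3560, Rational(1, 937)) = Rational(3560, 937)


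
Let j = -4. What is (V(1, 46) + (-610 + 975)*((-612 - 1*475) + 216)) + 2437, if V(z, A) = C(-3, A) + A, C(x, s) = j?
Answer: -315436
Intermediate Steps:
C(x, s) = -4
V(z, A) = -4 + A
(V(1, 46) + (-610 + 975)*((-612 - 1*475) + 216)) + 2437 = ((-4 + 46) + (-610 + 975)*((-612 - 1*475) + 216)) + 2437 = (42 + 365*((-612 - 475) + 216)) + 2437 = (42 + 365*(-1087 + 216)) + 2437 = (42 + 365*(-871)) + 2437 = (42 - 317915) + 2437 = -317873 + 2437 = -315436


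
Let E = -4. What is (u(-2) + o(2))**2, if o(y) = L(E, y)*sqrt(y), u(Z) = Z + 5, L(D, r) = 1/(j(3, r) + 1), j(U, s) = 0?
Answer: (3 + sqrt(2))**2 ≈ 19.485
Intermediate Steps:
L(D, r) = 1 (L(D, r) = 1/(0 + 1) = 1/1 = 1)
u(Z) = 5 + Z
o(y) = sqrt(y) (o(y) = 1*sqrt(y) = sqrt(y))
(u(-2) + o(2))**2 = ((5 - 2) + sqrt(2))**2 = (3 + sqrt(2))**2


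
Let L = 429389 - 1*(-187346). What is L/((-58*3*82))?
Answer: -616735/14268 ≈ -43.225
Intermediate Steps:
L = 616735 (L = 429389 + 187346 = 616735)
L/((-58*3*82)) = 616735/((-58*3*82)) = 616735/((-174*82)) = 616735/(-14268) = 616735*(-1/14268) = -616735/14268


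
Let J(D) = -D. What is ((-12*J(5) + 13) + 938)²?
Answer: 1022121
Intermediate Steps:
((-12*J(5) + 13) + 938)² = ((-(-12)*5 + 13) + 938)² = ((-12*(-5) + 13) + 938)² = ((60 + 13) + 938)² = (73 + 938)² = 1011² = 1022121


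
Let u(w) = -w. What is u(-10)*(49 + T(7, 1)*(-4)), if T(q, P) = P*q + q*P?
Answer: -70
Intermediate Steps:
T(q, P) = 2*P*q (T(q, P) = P*q + P*q = 2*P*q)
u(-10)*(49 + T(7, 1)*(-4)) = (-1*(-10))*(49 + (2*1*7)*(-4)) = 10*(49 + 14*(-4)) = 10*(49 - 56) = 10*(-7) = -70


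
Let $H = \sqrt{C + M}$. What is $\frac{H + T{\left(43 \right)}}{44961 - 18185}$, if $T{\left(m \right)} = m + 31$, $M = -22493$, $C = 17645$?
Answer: $\frac{37}{13388} + \frac{i \sqrt{303}}{6694} \approx 0.0027637 + 0.0026004 i$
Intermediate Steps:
$T{\left(m \right)} = 31 + m$
$H = 4 i \sqrt{303}$ ($H = \sqrt{17645 - 22493} = \sqrt{-4848} = 4 i \sqrt{303} \approx 69.628 i$)
$\frac{H + T{\left(43 \right)}}{44961 - 18185} = \frac{4 i \sqrt{303} + \left(31 + 43\right)}{44961 - 18185} = \frac{4 i \sqrt{303} + 74}{26776} = \left(74 + 4 i \sqrt{303}\right) \frac{1}{26776} = \frac{37}{13388} + \frac{i \sqrt{303}}{6694}$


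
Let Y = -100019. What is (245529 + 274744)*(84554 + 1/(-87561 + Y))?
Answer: 8251862400414087/187580 ≈ 4.3991e+10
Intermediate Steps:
(245529 + 274744)*(84554 + 1/(-87561 + Y)) = (245529 + 274744)*(84554 + 1/(-87561 - 100019)) = 520273*(84554 + 1/(-187580)) = 520273*(84554 - 1/187580) = 520273*(15860639319/187580) = 8251862400414087/187580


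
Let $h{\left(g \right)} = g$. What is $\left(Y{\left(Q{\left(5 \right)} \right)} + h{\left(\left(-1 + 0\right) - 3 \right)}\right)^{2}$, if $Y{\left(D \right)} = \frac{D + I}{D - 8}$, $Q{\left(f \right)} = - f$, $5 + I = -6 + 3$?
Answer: $9$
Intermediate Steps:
$I = -8$ ($I = -5 + \left(-6 + 3\right) = -5 - 3 = -8$)
$Y{\left(D \right)} = 1$ ($Y{\left(D \right)} = \frac{D - 8}{D - 8} = \frac{-8 + D}{-8 + D} = 1$)
$\left(Y{\left(Q{\left(5 \right)} \right)} + h{\left(\left(-1 + 0\right) - 3 \right)}\right)^{2} = \left(1 + \left(\left(-1 + 0\right) - 3\right)\right)^{2} = \left(1 - 4\right)^{2} = \left(-3\right)^{2} = 9$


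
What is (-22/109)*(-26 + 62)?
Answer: -792/109 ≈ -7.2661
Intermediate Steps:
(-22/109)*(-26 + 62) = -22*1/109*36 = -22/109*36 = -792/109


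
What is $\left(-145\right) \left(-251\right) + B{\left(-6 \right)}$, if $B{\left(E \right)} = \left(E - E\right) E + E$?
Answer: $36389$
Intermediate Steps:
$B{\left(E \right)} = E$ ($B{\left(E \right)} = 0 E + E = 0 + E = E$)
$\left(-145\right) \left(-251\right) + B{\left(-6 \right)} = \left(-145\right) \left(-251\right) - 6 = 36395 - 6 = 36389$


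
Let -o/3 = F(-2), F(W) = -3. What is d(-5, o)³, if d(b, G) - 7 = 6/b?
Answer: 24389/125 ≈ 195.11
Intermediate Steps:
o = 9 (o = -3*(-3) = 9)
d(b, G) = 7 + 6/b
d(-5, o)³ = (7 + 6/(-5))³ = (7 + 6*(-⅕))³ = (7 - 6/5)³ = (29/5)³ = 24389/125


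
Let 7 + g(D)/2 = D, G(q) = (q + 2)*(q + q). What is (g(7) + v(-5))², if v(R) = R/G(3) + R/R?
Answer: 25/36 ≈ 0.69444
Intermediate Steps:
G(q) = 2*q*(2 + q) (G(q) = (2 + q)*(2*q) = 2*q*(2 + q))
g(D) = -14 + 2*D
v(R) = 1 + R/30 (v(R) = R/((2*3*(2 + 3))) + R/R = R/((2*3*5)) + 1 = R/30 + 1 = 1 + R/30)
(g(7) + v(-5))² = ((-14 + 2*7) + (1 + (1/30)*(-5)))² = ((-14 + 14) + (1 - ⅙))² = (0 + ⅚)² = (⅚)² = 25/36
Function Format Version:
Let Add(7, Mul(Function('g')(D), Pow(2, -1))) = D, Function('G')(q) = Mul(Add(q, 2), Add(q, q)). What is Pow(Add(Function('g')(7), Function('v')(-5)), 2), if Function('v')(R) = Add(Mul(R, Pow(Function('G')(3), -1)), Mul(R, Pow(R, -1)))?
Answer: Rational(25, 36) ≈ 0.69444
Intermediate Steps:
Function('G')(q) = Mul(2, q, Add(2, q)) (Function('G')(q) = Mul(Add(2, q), Mul(2, q)) = Mul(2, q, Add(2, q)))
Function('g')(D) = Add(-14, Mul(2, D))
Function('v')(R) = Add(1, Mul(Rational(1, 30), R)) (Function('v')(R) = Add(Mul(R, Pow(Mul(2, 3, Add(2, 3)), -1)), Mul(R, Pow(R, -1))) = Add(Mul(R, Pow(Mul(2, 3, 5), -1)), 1) = Add(Mul(R, Pow(30, -1)), 1) = Add(Mul(R, Rational(1, 30)), 1) = Add(Mul(Rational(1, 30), R), 1) = Add(1, Mul(Rational(1, 30), R)))
Pow(Add(Function('g')(7), Function('v')(-5)), 2) = Pow(Add(Add(-14, Mul(2, 7)), Add(1, Mul(Rational(1, 30), -5))), 2) = Pow(Add(Add(-14, 14), Add(1, Rational(-1, 6))), 2) = Pow(Add(0, Rational(5, 6)), 2) = Pow(Rational(5, 6), 2) = Rational(25, 36)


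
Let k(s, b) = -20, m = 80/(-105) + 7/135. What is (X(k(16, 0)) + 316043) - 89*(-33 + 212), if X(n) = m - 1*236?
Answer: 283382149/945 ≈ 2.9988e+5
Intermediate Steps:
m = -671/945 (m = 80*(-1/105) + 7*(1/135) = -16/21 + 7/135 = -671/945 ≈ -0.71005)
X(n) = -223691/945 (X(n) = -671/945 - 1*236 = -671/945 - 236 = -223691/945)
(X(k(16, 0)) + 316043) - 89*(-33 + 212) = (-223691/945 + 316043) - 89*(-33 + 212) = 298436944/945 - 89*179 = 298436944/945 - 15931 = 283382149/945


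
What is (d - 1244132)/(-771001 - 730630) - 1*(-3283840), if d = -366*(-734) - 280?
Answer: 4931116918808/1501631 ≈ 3.2838e+6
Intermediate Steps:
d = 268364 (d = 268644 - 280 = 268364)
(d - 1244132)/(-771001 - 730630) - 1*(-3283840) = (268364 - 1244132)/(-771001 - 730630) - 1*(-3283840) = -975768/(-1501631) + 3283840 = -975768*(-1/1501631) + 3283840 = 975768/1501631 + 3283840 = 4931116918808/1501631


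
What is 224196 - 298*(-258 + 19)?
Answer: 295418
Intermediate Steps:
224196 - 298*(-258 + 19) = 224196 - 298*(-239) = 224196 + 71222 = 295418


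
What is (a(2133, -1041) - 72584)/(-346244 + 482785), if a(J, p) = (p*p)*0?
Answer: -72584/136541 ≈ -0.53159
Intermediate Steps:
a(J, p) = 0 (a(J, p) = p²*0 = 0)
(a(2133, -1041) - 72584)/(-346244 + 482785) = (0 - 72584)/(-346244 + 482785) = -72584/136541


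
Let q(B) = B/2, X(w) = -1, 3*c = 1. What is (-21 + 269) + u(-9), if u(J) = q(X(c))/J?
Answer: 4465/18 ≈ 248.06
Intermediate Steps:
c = ⅓ (c = (⅓)*1 = ⅓ ≈ 0.33333)
q(B) = B/2 (q(B) = B*(½) = B/2)
u(J) = -1/(2*J) (u(J) = ((½)*(-1))/J = -1/(2*J))
(-21 + 269) + u(-9) = (-21 + 269) - ½/(-9) = 248 - ½*(-⅑) = 248 + 1/18 = 4465/18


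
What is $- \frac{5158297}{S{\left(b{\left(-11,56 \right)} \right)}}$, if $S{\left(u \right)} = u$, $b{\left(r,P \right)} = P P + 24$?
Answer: $- \frac{5158297}{3160} \approx -1632.4$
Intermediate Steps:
$b{\left(r,P \right)} = 24 + P^{2}$ ($b{\left(r,P \right)} = P^{2} + 24 = 24 + P^{2}$)
$- \frac{5158297}{S{\left(b{\left(-11,56 \right)} \right)}} = - \frac{5158297}{24 + 56^{2}} = - \frac{5158297}{24 + 3136} = - \frac{5158297}{3160}$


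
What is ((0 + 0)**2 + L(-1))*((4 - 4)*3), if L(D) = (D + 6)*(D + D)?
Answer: 0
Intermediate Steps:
L(D) = 2*D*(6 + D) (L(D) = (6 + D)*(2*D) = 2*D*(6 + D))
((0 + 0)**2 + L(-1))*((4 - 4)*3) = ((0 + 0)**2 + 2*(-1)*(6 - 1))*((4 - 4)*3) = (0**2 + 2*(-1)*5)*(0*3) = (0 - 10)*0 = -10*0 = 0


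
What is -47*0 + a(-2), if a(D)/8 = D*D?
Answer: 32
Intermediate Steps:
a(D) = 8*D² (a(D) = 8*(D*D) = 8*D²)
-47*0 + a(-2) = -47*0 + 8*(-2)² = 0 + 8*4 = 0 + 32 = 32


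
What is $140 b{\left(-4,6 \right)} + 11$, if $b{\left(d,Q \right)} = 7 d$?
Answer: $-3909$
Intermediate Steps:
$140 b{\left(-4,6 \right)} + 11 = 140 \cdot 7 \left(-4\right) + 11 = 140 \left(-28\right) + 11 = -3920 + 11 = -3909$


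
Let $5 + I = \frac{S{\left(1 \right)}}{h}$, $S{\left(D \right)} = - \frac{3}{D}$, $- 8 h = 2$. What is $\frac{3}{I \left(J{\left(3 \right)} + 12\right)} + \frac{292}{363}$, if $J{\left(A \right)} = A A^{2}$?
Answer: $\frac{26935}{33033} \approx 0.8154$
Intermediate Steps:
$h = - \frac{1}{4}$ ($h = \left(- \frac{1}{8}\right) 2 = - \frac{1}{4} \approx -0.25$)
$J{\left(A \right)} = A^{3}$
$I = 7$ ($I = -5 + \frac{\left(-3\right) 1^{-1}}{- \frac{1}{4}} = -5 + \left(-3\right) 1 \left(-4\right) = -5 - -12 = -5 + 12 = 7$)
$\frac{3}{I \left(J{\left(3 \right)} + 12\right)} + \frac{292}{363} = \frac{3}{7 \left(3^{3} + 12\right)} + \frac{292}{363} = \frac{3}{7 \left(27 + 12\right)} + 292 \cdot \frac{1}{363} = \frac{3}{7 \cdot 39} + \frac{292}{363} = \frac{3}{273} + \frac{292}{363} = 3 \cdot \frac{1}{273} + \frac{292}{363} = \frac{1}{91} + \frac{292}{363} = \frac{26935}{33033}$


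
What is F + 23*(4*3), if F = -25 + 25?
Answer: 276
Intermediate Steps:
F = 0
F + 23*(4*3) = 0 + 23*(4*3) = 0 + 23*12 = 0 + 276 = 276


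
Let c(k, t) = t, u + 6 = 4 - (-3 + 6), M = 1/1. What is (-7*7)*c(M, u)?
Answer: 245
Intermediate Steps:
M = 1
u = -5 (u = -6 + (4 - (-3 + 6)) = -6 + (4 - 1*3) = -6 + (4 - 3) = -6 + 1 = -5)
(-7*7)*c(M, u) = -7*7*(-5) = -49*(-5) = 245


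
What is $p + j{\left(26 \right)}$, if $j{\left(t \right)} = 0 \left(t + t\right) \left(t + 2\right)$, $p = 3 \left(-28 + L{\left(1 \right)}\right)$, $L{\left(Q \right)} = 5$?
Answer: $-69$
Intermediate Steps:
$p = -69$ ($p = 3 \left(-28 + 5\right) = 3 \left(-23\right) = -69$)
$j{\left(t \right)} = 0$ ($j{\left(t \right)} = 0 \cdot 2 t \left(2 + t\right) = 0$)
$p + j{\left(26 \right)} = -69 + 0 = -69$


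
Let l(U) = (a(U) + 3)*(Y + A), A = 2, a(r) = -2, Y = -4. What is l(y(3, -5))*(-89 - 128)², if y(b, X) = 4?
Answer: -94178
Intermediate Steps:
l(U) = -2 (l(U) = (-2 + 3)*(-4 + 2) = 1*(-2) = -2)
l(y(3, -5))*(-89 - 128)² = -2*(-89 - 128)² = -2*(-217)² = -2*47089 = -94178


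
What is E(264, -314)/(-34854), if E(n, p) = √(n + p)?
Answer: -5*I*√2/34854 ≈ -0.00020288*I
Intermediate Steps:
E(264, -314)/(-34854) = √(264 - 314)/(-34854) = √(-50)*(-1/34854) = (5*I*√2)*(-1/34854) = -5*I*√2/34854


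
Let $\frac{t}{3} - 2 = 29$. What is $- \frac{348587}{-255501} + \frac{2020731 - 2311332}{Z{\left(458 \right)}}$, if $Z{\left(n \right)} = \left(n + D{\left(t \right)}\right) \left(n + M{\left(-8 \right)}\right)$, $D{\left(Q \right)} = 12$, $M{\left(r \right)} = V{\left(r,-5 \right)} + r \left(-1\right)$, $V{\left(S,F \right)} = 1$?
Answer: $\frac{48138607}{1193189670} \approx 0.040344$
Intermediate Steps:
$t = 93$ ($t = 6 + 3 \cdot 29 = 6 + 87 = 93$)
$M{\left(r \right)} = 1 - r$ ($M{\left(r \right)} = 1 + r \left(-1\right) = 1 - r$)
$Z{\left(n \right)} = \left(9 + n\right) \left(12 + n\right)$ ($Z{\left(n \right)} = \left(n + 12\right) \left(n + \left(1 - -8\right)\right) = \left(12 + n\right) \left(n + \left(1 + 8\right)\right) = \left(12 + n\right) \left(n + 9\right) = \left(12 + n\right) \left(9 + n\right) = \left(9 + n\right) \left(12 + n\right)$)
$- \frac{348587}{-255501} + \frac{2020731 - 2311332}{Z{\left(458 \right)}} = - \frac{348587}{-255501} + \frac{2020731 - 2311332}{108 + 458^{2} + 21 \cdot 458} = \left(-348587\right) \left(- \frac{1}{255501}\right) - \frac{290601}{108 + 209764 + 9618} = \frac{348587}{255501} - \frac{290601}{219490} = \frac{348587}{255501} - \frac{6183}{4670} = \frac{48138607}{1193189670}$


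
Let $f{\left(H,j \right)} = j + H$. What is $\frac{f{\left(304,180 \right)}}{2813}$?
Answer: $\frac{484}{2813} \approx 0.17206$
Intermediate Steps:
$f{\left(H,j \right)} = H + j$
$\frac{f{\left(304,180 \right)}}{2813} = \frac{304 + 180}{2813} = 484 \cdot \frac{1}{2813} = \frac{484}{2813}$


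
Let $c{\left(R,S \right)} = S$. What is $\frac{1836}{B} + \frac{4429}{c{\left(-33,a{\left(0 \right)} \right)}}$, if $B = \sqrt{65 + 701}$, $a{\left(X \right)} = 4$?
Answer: $\frac{4429}{4} + \frac{918 \sqrt{766}}{383} \approx 1173.6$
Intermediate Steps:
$B = \sqrt{766} \approx 27.677$
$\frac{1836}{B} + \frac{4429}{c{\left(-33,a{\left(0 \right)} \right)}} = \frac{1836}{\sqrt{766}} + \frac{4429}{4} = 1836 \frac{\sqrt{766}}{766} + 4429 \cdot \frac{1}{4} = \frac{918 \sqrt{766}}{383} + \frac{4429}{4} = \frac{4429}{4} + \frac{918 \sqrt{766}}{383}$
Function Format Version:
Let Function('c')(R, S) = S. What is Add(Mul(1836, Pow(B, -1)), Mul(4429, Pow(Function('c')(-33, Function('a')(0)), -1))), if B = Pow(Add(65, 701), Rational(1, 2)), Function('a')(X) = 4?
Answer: Add(Rational(4429, 4), Mul(Rational(918, 383), Pow(766, Rational(1, 2)))) ≈ 1173.6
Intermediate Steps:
B = Pow(766, Rational(1, 2)) ≈ 27.677
Add(Mul(1836, Pow(B, -1)), Mul(4429, Pow(Function('c')(-33, Function('a')(0)), -1))) = Add(Mul(1836, Pow(Pow(766, Rational(1, 2)), -1)), Mul(4429, Pow(4, -1))) = Add(Mul(1836, Mul(Rational(1, 766), Pow(766, Rational(1, 2)))), Mul(4429, Rational(1, 4))) = Add(Mul(Rational(918, 383), Pow(766, Rational(1, 2))), Rational(4429, 4)) = Add(Rational(4429, 4), Mul(Rational(918, 383), Pow(766, Rational(1, 2))))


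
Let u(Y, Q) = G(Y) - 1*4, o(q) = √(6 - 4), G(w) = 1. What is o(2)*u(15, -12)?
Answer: -3*√2 ≈ -4.2426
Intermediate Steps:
o(q) = √2
u(Y, Q) = -3 (u(Y, Q) = 1 - 1*4 = 1 - 4 = -3)
o(2)*u(15, -12) = √2*(-3) = -3*√2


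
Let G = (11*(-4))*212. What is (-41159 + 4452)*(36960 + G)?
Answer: -1014287824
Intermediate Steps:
G = -9328 (G = -44*212 = -9328)
(-41159 + 4452)*(36960 + G) = (-41159 + 4452)*(36960 - 9328) = -36707*27632 = -1014287824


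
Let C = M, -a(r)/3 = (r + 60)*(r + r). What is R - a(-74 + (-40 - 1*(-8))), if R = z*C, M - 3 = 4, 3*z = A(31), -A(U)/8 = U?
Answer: 86032/3 ≈ 28677.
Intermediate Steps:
A(U) = -8*U
z = -248/3 (z = (-8*31)/3 = (⅓)*(-248) = -248/3 ≈ -82.667)
a(r) = -6*r*(60 + r) (a(r) = -3*(r + 60)*(r + r) = -3*(60 + r)*2*r = -6*r*(60 + r))
M = 7 (M = 3 + 4 = 7)
C = 7
R = -1736/3 (R = -248/3*7 = -1736/3 ≈ -578.67)
R - a(-74 + (-40 - 1*(-8))) = -1736/3 - (-6)*(-74 + (-40 - 1*(-8)))*(60 + (-74 + (-40 - 1*(-8)))) = -1736/3 - (-6)*(-74 + (-40 + 8))*(60 + (-74 + (-40 + 8))) = -1736/3 - (-6)*(-74 - 32)*(60 + (-74 - 32)) = -1736/3 - (-6)*(-106)*(60 - 106) = -1736/3 - (-6)*(-106)*(-46) = -1736/3 - 1*(-29256) = -1736/3 + 29256 = 86032/3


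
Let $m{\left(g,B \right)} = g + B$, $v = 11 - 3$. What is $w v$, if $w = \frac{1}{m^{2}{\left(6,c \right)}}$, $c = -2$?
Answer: $\frac{1}{2} \approx 0.5$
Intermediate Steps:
$v = 8$
$m{\left(g,B \right)} = B + g$
$w = \frac{1}{16}$ ($w = \frac{1}{\left(-2 + 6\right)^{2}} = \frac{1}{4^{2}} = \frac{1}{16} \approx 0.0625$)
$w v = \frac{1}{16} \cdot 8 = \frac{1}{2}$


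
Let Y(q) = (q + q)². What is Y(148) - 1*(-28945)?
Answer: 116561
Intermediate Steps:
Y(q) = 4*q² (Y(q) = (2*q)² = 4*q²)
Y(148) - 1*(-28945) = 4*148² - 1*(-28945) = 4*21904 + 28945 = 87616 + 28945 = 116561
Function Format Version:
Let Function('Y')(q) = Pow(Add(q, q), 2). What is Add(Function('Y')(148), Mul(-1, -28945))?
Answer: 116561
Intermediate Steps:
Function('Y')(q) = Mul(4, Pow(q, 2)) (Function('Y')(q) = Pow(Mul(2, q), 2) = Mul(4, Pow(q, 2)))
Add(Function('Y')(148), Mul(-1, -28945)) = Add(Mul(4, Pow(148, 2)), Mul(-1, -28945)) = Add(Mul(4, 21904), 28945) = Add(87616, 28945) = 116561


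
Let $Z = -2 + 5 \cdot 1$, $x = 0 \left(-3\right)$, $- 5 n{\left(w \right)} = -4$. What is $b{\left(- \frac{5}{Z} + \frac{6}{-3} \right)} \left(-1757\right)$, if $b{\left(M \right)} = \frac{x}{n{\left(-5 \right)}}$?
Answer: $0$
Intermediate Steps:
$n{\left(w \right)} = \frac{4}{5}$ ($n{\left(w \right)} = \left(- \frac{1}{5}\right) \left(-4\right) = \frac{4}{5}$)
$x = 0$
$Z = 3$ ($Z = -2 + 5 = 3$)
$b{\left(M \right)} = 0$ ($b{\left(M \right)} = \frac{0}{\frac{4}{5}} = 0 \cdot \frac{5}{4} = 0$)
$b{\left(- \frac{5}{Z} + \frac{6}{-3} \right)} \left(-1757\right) = 0 \left(-1757\right) = 0$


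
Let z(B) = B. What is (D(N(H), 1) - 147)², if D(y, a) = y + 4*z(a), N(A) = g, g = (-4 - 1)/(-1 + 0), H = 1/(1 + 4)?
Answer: 19044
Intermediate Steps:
H = ⅕ (H = 1/5 = ⅕ ≈ 0.20000)
g = 5 (g = -5/(-1) = -5*(-1) = 5)
N(A) = 5
D(y, a) = y + 4*a
(D(N(H), 1) - 147)² = ((5 + 4*1) - 147)² = ((5 + 4) - 147)² = (9 - 147)² = (-138)² = 19044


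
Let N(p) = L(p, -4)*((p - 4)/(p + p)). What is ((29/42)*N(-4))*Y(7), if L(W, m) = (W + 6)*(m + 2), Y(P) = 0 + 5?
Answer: -290/21 ≈ -13.810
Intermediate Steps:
Y(P) = 5
L(W, m) = (2 + m)*(6 + W) (L(W, m) = (6 + W)*(2 + m) = (2 + m)*(6 + W))
N(p) = (-12 - 2*p)*(-4 + p)/(2*p) (N(p) = (12 + 2*p + 6*(-4) + p*(-4))*((p - 4)/(p + p)) = (12 + 2*p - 24 - 4*p)*((-4 + p)/((2*p))) = (-12 - 2*p)*((-4 + p)*(1/(2*p))) = (-12 - 2*p)*((-4 + p)/(2*p)) = (-12 - 2*p)*(-4 + p)/(2*p))
((29/42)*N(-4))*Y(7) = ((29/42)*(-2 - 1*(-4) + 24/(-4)))*5 = ((29*(1/42))*(-2 + 4 + 24*(-¼)))*5 = (29*(-2 + 4 - 6)/42)*5 = ((29/42)*(-4))*5 = -58/21*5 = -290/21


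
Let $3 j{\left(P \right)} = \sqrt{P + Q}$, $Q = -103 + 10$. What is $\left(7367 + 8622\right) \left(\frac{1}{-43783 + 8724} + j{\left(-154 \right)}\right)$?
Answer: $- \frac{15989}{35059} + \frac{15989 i \sqrt{247}}{3} \approx -0.45606 + 83762.0 i$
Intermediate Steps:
$Q = -93$
$j{\left(P \right)} = \frac{\sqrt{-93 + P}}{3}$ ($j{\left(P \right)} = \frac{\sqrt{P - 93}}{3} = \frac{\sqrt{-93 + P}}{3}$)
$\left(7367 + 8622\right) \left(\frac{1}{-43783 + 8724} + j{\left(-154 \right)}\right) = \left(7367 + 8622\right) \left(\frac{1}{-43783 + 8724} + \frac{\sqrt{-93 - 154}}{3}\right) = 15989 \left(\frac{1}{-35059} + \frac{\sqrt{-247}}{3}\right) = 15989 \left(- \frac{1}{35059} + \frac{i \sqrt{247}}{3}\right) = - \frac{15989}{35059} + \frac{15989 i \sqrt{247}}{3}$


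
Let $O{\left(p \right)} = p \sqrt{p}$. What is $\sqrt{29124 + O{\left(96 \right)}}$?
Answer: $2 \sqrt{7281 + 96 \sqrt{6}} \approx 173.39$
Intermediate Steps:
$O{\left(p \right)} = p^{\frac{3}{2}}$
$\sqrt{29124 + O{\left(96 \right)}} = \sqrt{29124 + 96^{\frac{3}{2}}} = \sqrt{29124 + 384 \sqrt{6}}$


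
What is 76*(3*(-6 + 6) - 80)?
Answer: -6080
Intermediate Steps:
76*(3*(-6 + 6) - 80) = 76*(3*0 - 80) = 76*(0 - 80) = 76*(-80) = -6080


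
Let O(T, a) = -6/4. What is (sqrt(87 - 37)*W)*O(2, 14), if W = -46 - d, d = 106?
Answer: 1140*sqrt(2) ≈ 1612.2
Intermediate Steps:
O(T, a) = -3/2 (O(T, a) = -6*1/4 = -3/2)
W = -152 (W = -46 - 1*106 = -46 - 106 = -152)
(sqrt(87 - 37)*W)*O(2, 14) = (sqrt(87 - 37)*(-152))*(-3/2) = (sqrt(50)*(-152))*(-3/2) = ((5*sqrt(2))*(-152))*(-3/2) = -760*sqrt(2)*(-3/2) = 1140*sqrt(2)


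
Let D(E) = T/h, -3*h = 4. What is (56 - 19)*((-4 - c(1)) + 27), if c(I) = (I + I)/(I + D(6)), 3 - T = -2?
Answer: 9657/11 ≈ 877.91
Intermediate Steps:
T = 5 (T = 3 - 1*(-2) = 3 + 2 = 5)
h = -4/3 (h = -⅓*4 = -4/3 ≈ -1.3333)
D(E) = -15/4 (D(E) = 5/(-4/3) = 5*(-¾) = -15/4)
c(I) = 2*I/(-15/4 + I) (c(I) = (I + I)/(I - 15/4) = (2*I)/(-15/4 + I) = 2*I/(-15/4 + I))
(56 - 19)*((-4 - c(1)) + 27) = (56 - 19)*((-4 - 8/(-15 + 4*1)) + 27) = 37*((-4 - 8/(-15 + 4)) + 27) = 37*((-4 - 8/(-11)) + 27) = 37*((-4 - 8*(-1)/11) + 27) = 37*((-4 - 1*(-8/11)) + 27) = 37*((-4 + 8/11) + 27) = 37*(-36/11 + 27) = 37*(261/11) = 9657/11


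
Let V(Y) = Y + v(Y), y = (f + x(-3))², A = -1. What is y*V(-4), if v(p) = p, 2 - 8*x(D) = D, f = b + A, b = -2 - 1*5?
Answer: -3481/8 ≈ -435.13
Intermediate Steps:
b = -7 (b = -2 - 5 = -7)
f = -8 (f = -7 - 1 = -8)
x(D) = ¼ - D/8
y = 3481/64 (y = (-8 + (¼ - ⅛*(-3)))² = (-8 + (¼ + 3/8))² = (-8 + 5/8)² = (-59/8)² = 3481/64 ≈ 54.391)
V(Y) = 2*Y (V(Y) = Y + Y = 2*Y)
y*V(-4) = 3481*(2*(-4))/64 = (3481/64)*(-8) = -3481/8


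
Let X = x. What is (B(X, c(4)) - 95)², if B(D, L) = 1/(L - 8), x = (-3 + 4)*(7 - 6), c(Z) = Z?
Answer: 145161/16 ≈ 9072.6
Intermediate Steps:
x = 1 (x = 1*1 = 1)
X = 1
B(D, L) = 1/(-8 + L)
(B(X, c(4)) - 95)² = (1/(-8 + 4) - 95)² = (1/(-4) - 95)² = (-¼ - 95)² = (-381/4)² = 145161/16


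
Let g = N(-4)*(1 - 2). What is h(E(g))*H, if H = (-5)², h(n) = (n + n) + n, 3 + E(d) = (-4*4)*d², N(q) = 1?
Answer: -1425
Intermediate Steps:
g = -1 (g = 1*(1 - 2) = 1*(-1) = -1)
E(d) = -3 - 16*d² (E(d) = -3 + (-4*4)*d² = -3 - 16*d²)
h(n) = 3*n (h(n) = 2*n + n = 3*n)
H = 25
h(E(g))*H = (3*(-3 - 16*(-1)²))*25 = (3*(-3 - 16*1))*25 = (3*(-3 - 16))*25 = (3*(-19))*25 = -57*25 = -1425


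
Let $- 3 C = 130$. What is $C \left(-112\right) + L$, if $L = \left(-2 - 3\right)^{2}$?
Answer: $\frac{14635}{3} \approx 4878.3$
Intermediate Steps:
$C = - \frac{130}{3}$ ($C = \left(- \frac{1}{3}\right) 130 = - \frac{130}{3} \approx -43.333$)
$L = 25$ ($L = \left(-5\right)^{2} = 25$)
$C \left(-112\right) + L = \left(- \frac{130}{3}\right) \left(-112\right) + 25 = \frac{14560}{3} + 25 = \frac{14635}{3}$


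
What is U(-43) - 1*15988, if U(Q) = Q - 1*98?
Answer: -16129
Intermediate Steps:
U(Q) = -98 + Q (U(Q) = Q - 98 = -98 + Q)
U(-43) - 1*15988 = (-98 - 43) - 1*15988 = -141 - 15988 = -16129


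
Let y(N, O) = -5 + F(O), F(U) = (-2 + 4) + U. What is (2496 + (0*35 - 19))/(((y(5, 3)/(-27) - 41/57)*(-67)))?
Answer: 141189/2747 ≈ 51.398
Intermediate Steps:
F(U) = 2 + U
y(N, O) = -3 + O (y(N, O) = -5 + (2 + O) = -3 + O)
(2496 + (0*35 - 19))/(((y(5, 3)/(-27) - 41/57)*(-67))) = (2496 + (0*35 - 19))/((((-3 + 3)/(-27) - 41/57)*(-67))) = (2496 + (0 - 19))/(((0*(-1/27) - 41*1/57)*(-67))) = (2496 - 19)/(((0 - 41/57)*(-67))) = 2477/((-41/57*(-67))) = 2477/(2747/57) = 2477*(57/2747) = 141189/2747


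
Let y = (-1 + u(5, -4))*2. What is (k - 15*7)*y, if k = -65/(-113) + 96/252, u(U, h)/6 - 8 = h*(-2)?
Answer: -46910240/2373 ≈ -19768.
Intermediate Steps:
u(U, h) = 48 - 12*h (u(U, h) = 48 + 6*(h*(-2)) = 48 + 6*(-2*h) = 48 - 12*h)
y = 190 (y = (-1 + (48 - 12*(-4)))*2 = (-1 + (48 + 48))*2 = (-1 + 96)*2 = 95*2 = 190)
k = 2269/2373 (k = -65*(-1/113) + 96*(1/252) = 65/113 + 8/21 = 2269/2373 ≈ 0.95617)
(k - 15*7)*y = (2269/2373 - 15*7)*190 = (2269/2373 - 105)*190 = -246896/2373*190 = -46910240/2373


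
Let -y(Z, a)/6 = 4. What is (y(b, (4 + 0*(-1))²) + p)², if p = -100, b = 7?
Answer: 15376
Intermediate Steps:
y(Z, a) = -24 (y(Z, a) = -6*4 = -24)
(y(b, (4 + 0*(-1))²) + p)² = (-24 - 100)² = (-124)² = 15376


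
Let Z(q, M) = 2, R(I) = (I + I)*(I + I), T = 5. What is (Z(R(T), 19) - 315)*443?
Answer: -138659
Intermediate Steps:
R(I) = 4*I² (R(I) = (2*I)*(2*I) = 4*I²)
(Z(R(T), 19) - 315)*443 = (2 - 315)*443 = -313*443 = -138659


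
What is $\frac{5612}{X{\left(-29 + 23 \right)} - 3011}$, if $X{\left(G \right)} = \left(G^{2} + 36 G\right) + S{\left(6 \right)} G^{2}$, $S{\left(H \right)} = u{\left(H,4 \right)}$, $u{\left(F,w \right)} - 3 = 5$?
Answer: $- \frac{5612}{2903} \approx -1.9332$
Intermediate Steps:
$u{\left(F,w \right)} = 8$ ($u{\left(F,w \right)} = 3 + 5 = 8$)
$S{\left(H \right)} = 8$
$X{\left(G \right)} = 9 G^{2} + 36 G$ ($X{\left(G \right)} = \left(G^{2} + 36 G\right) + 8 G^{2} = 9 G^{2} + 36 G$)
$\frac{5612}{X{\left(-29 + 23 \right)} - 3011} = \frac{5612}{9 \left(-29 + 23\right) \left(4 + \left(-29 + 23\right)\right) - 3011} = \frac{5612}{9 \left(-6\right) \left(4 - 6\right) - 3011} = \frac{5612}{9 \left(-6\right) \left(-2\right) - 3011} = \frac{5612}{108 - 3011} = \frac{5612}{-2903} = 5612 \left(- \frac{1}{2903}\right) = - \frac{5612}{2903}$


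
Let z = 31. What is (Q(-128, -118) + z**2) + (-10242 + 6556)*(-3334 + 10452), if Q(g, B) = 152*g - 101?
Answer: -26255544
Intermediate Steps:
Q(g, B) = -101 + 152*g
(Q(-128, -118) + z**2) + (-10242 + 6556)*(-3334 + 10452) = ((-101 + 152*(-128)) + 31**2) + (-10242 + 6556)*(-3334 + 10452) = ((-101 - 19456) + 961) - 3686*7118 = (-19557 + 961) - 26236948 = -18596 - 26236948 = -26255544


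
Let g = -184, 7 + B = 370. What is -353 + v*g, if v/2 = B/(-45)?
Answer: 39233/15 ≈ 2615.5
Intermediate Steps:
B = 363 (B = -7 + 370 = 363)
v = -242/15 (v = 2*(363/(-45)) = 2*(363*(-1/45)) = 2*(-121/15) = -242/15 ≈ -16.133)
-353 + v*g = -353 - 242/15*(-184) = -353 + 44528/15 = 39233/15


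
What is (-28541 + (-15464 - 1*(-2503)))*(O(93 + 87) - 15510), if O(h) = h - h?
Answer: 643696020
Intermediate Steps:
O(h) = 0
(-28541 + (-15464 - 1*(-2503)))*(O(93 + 87) - 15510) = (-28541 + (-15464 - 1*(-2503)))*(0 - 15510) = (-28541 + (-15464 + 2503))*(-15510) = (-28541 - 12961)*(-15510) = -41502*(-15510) = 643696020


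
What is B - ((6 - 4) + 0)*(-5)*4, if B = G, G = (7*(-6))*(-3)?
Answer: 166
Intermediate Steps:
G = 126 (G = -42*(-3) = 126)
B = 126
B - ((6 - 4) + 0)*(-5)*4 = 126 - ((6 - 4) + 0)*(-5)*4 = 126 - (2 + 0)*(-5)*4 = 126 - 2*(-5)*4 = 126 - (-10)*4 = 126 - 1*(-40) = 126 + 40 = 166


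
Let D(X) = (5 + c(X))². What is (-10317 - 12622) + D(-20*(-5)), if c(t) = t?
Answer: -11914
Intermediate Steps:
D(X) = (5 + X)²
(-10317 - 12622) + D(-20*(-5)) = (-10317 - 12622) + (5 - 20*(-5))² = -22939 + (5 + 100)² = -22939 + 105² = -22939 + 11025 = -11914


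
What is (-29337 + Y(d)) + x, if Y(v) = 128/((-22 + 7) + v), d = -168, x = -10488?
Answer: -7288103/183 ≈ -39826.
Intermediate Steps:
Y(v) = 128/(-15 + v)
(-29337 + Y(d)) + x = (-29337 + 128/(-15 - 168)) - 10488 = (-29337 + 128/(-183)) - 10488 = (-29337 + 128*(-1/183)) - 10488 = (-29337 - 128/183) - 10488 = -5368799/183 - 10488 = -7288103/183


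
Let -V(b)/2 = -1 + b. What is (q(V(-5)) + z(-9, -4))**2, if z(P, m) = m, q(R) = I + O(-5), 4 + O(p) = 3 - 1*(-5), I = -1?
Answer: 1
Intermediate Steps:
O(p) = 4 (O(p) = -4 + (3 - 1*(-5)) = -4 + (3 + 5) = -4 + 8 = 4)
V(b) = 2 - 2*b (V(b) = -2*(-1 + b) = 2 - 2*b)
q(R) = 3 (q(R) = -1 + 4 = 3)
(q(V(-5)) + z(-9, -4))**2 = (3 - 4)**2 = (-1)**2 = 1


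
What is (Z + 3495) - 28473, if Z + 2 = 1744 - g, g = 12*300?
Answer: -26836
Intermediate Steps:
g = 3600
Z = -1858 (Z = -2 + (1744 - 1*3600) = -2 + (1744 - 3600) = -2 - 1856 = -1858)
(Z + 3495) - 28473 = (-1858 + 3495) - 28473 = 1637 - 28473 = -26836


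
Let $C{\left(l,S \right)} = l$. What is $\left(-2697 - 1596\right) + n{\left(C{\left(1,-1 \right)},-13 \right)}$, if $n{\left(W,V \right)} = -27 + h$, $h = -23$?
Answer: $-4343$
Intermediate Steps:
$n{\left(W,V \right)} = -50$ ($n{\left(W,V \right)} = -27 - 23 = -50$)
$\left(-2697 - 1596\right) + n{\left(C{\left(1,-1 \right)},-13 \right)} = \left(-2697 - 1596\right) - 50 = -4293 - 50 = -4343$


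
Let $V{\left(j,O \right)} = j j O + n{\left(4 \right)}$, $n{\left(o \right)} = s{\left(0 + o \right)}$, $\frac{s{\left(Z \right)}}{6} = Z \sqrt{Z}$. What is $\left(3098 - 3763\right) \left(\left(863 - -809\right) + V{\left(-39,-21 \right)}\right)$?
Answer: $20096965$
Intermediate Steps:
$s{\left(Z \right)} = 6 Z^{\frac{3}{2}}$ ($s{\left(Z \right)} = 6 Z \sqrt{Z} = 6 Z^{\frac{3}{2}}$)
$n{\left(o \right)} = 6 o^{\frac{3}{2}}$ ($n{\left(o \right)} = 6 \left(0 + o\right)^{\frac{3}{2}} = 6 o^{\frac{3}{2}}$)
$V{\left(j,O \right)} = 48 + O j^{2}$ ($V{\left(j,O \right)} = j j O + 6 \cdot 4^{\frac{3}{2}} = j^{2} O + 6 \cdot 8 = O j^{2} + 48 = 48 + O j^{2}$)
$\left(3098 - 3763\right) \left(\left(863 - -809\right) + V{\left(-39,-21 \right)}\right) = \left(3098 - 3763\right) \left(\left(863 - -809\right) + \left(48 - 21 \left(-39\right)^{2}\right)\right) = - 665 \left(\left(863 + 809\right) + \left(48 - 31941\right)\right) = - 665 \left(1672 + \left(48 - 31941\right)\right) = - 665 \left(1672 - 31893\right) = \left(-665\right) \left(-30221\right) = 20096965$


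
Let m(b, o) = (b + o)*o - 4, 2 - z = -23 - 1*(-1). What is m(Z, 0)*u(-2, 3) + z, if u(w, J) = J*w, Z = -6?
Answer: 48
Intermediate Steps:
z = 24 (z = 2 - (-23 - 1*(-1)) = 2 - (-23 + 1) = 2 - 1*(-22) = 2 + 22 = 24)
m(b, o) = -4 + o*(b + o) (m(b, o) = o*(b + o) - 4 = -4 + o*(b + o))
m(Z, 0)*u(-2, 3) + z = (-4 + 0² - 6*0)*(3*(-2)) + 24 = (-4 + 0 + 0)*(-6) + 24 = -4*(-6) + 24 = 24 + 24 = 48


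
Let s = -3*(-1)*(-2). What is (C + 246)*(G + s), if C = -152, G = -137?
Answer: -13442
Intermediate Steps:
s = -6 (s = 3*(-2) = -6)
(C + 246)*(G + s) = (-152 + 246)*(-137 - 6) = 94*(-143) = -13442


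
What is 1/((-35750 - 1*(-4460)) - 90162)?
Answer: -1/121452 ≈ -8.2337e-6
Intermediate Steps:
1/((-35750 - 1*(-4460)) - 90162) = 1/((-35750 + 4460) - 90162) = 1/(-31290 - 90162) = 1/(-121452) = -1/121452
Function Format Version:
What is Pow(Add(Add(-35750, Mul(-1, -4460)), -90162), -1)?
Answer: Rational(-1, 121452) ≈ -8.2337e-6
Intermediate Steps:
Pow(Add(Add(-35750, Mul(-1, -4460)), -90162), -1) = Pow(Add(Add(-35750, 4460), -90162), -1) = Pow(Add(-31290, -90162), -1) = Pow(-121452, -1) = Rational(-1, 121452)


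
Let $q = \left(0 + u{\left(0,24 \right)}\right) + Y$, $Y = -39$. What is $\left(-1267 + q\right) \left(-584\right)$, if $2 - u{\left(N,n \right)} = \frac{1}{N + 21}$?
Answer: $\frac{15992840}{21} \approx 7.6156 \cdot 10^{5}$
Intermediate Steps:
$u{\left(N,n \right)} = 2 - \frac{1}{21 + N}$ ($u{\left(N,n \right)} = 2 - \frac{1}{N + 21} = 2 - \frac{1}{21 + N}$)
$q = - \frac{778}{21}$ ($q = \left(0 + \frac{41 + 2 \cdot 0}{21 + 0}\right) - 39 = \left(0 + \frac{41 + 0}{21}\right) - 39 = \left(0 + \frac{1}{21} \cdot 41\right) - 39 = \left(0 + \frac{41}{21}\right) - 39 = \frac{41}{21} - 39 = - \frac{778}{21} \approx -37.048$)
$\left(-1267 + q\right) \left(-584\right) = \left(-1267 - \frac{778}{21}\right) \left(-584\right) = \left(- \frac{27385}{21}\right) \left(-584\right) = \frac{15992840}{21}$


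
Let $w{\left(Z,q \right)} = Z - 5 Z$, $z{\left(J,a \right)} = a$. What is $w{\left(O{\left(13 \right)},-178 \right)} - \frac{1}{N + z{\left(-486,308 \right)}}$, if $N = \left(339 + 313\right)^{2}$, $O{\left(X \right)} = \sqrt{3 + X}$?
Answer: $- \frac{6806593}{425412} \approx -16.0$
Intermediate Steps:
$w{\left(Z,q \right)} = - 4 Z$
$N = 425104$ ($N = 652^{2} = 425104$)
$w{\left(O{\left(13 \right)},-178 \right)} - \frac{1}{N + z{\left(-486,308 \right)}} = - 4 \sqrt{3 + 13} - \frac{1}{425104 + 308} = - 4 \sqrt{16} - \frac{1}{425412} = \left(-4\right) 4 - \frac{1}{425412} = -16 - \frac{1}{425412} = - \frac{6806593}{425412}$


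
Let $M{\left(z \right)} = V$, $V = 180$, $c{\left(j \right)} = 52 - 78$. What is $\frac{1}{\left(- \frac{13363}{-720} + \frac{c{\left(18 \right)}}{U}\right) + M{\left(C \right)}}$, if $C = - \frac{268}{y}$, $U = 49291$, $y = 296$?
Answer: $\frac{35489520}{7046770513} \approx 0.0050363$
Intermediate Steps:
$c{\left(j \right)} = -26$ ($c{\left(j \right)} = 52 - 78 = -26$)
$C = - \frac{67}{74}$ ($C = - \frac{268}{296} = \left(-268\right) \frac{1}{296} = - \frac{67}{74} \approx -0.90541$)
$M{\left(z \right)} = 180$
$\frac{1}{\left(- \frac{13363}{-720} + \frac{c{\left(18 \right)}}{U}\right) + M{\left(C \right)}} = \frac{1}{\left(- \frac{13363}{-720} - \frac{26}{49291}\right) + 180} = \frac{1}{\left(\left(-13363\right) \left(- \frac{1}{720}\right) - \frac{26}{49291}\right) + 180} = \frac{1}{\left(\frac{13363}{720} - \frac{26}{49291}\right) + 180} = \frac{1}{\frac{658656913}{35489520} + 180} = \frac{1}{\frac{7046770513}{35489520}} = \frac{35489520}{7046770513}$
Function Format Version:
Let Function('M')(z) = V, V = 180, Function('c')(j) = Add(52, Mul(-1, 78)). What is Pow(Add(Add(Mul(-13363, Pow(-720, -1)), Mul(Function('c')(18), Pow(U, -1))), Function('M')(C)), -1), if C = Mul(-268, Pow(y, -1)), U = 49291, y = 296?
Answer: Rational(35489520, 7046770513) ≈ 0.0050363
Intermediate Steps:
Function('c')(j) = -26 (Function('c')(j) = Add(52, -78) = -26)
C = Rational(-67, 74) (C = Mul(-268, Pow(296, -1)) = Mul(-268, Rational(1, 296)) = Rational(-67, 74) ≈ -0.90541)
Function('M')(z) = 180
Pow(Add(Add(Mul(-13363, Pow(-720, -1)), Mul(Function('c')(18), Pow(U, -1))), Function('M')(C)), -1) = Pow(Add(Add(Mul(-13363, Pow(-720, -1)), Mul(-26, Pow(49291, -1))), 180), -1) = Pow(Add(Add(Mul(-13363, Rational(-1, 720)), Mul(-26, Rational(1, 49291))), 180), -1) = Pow(Add(Add(Rational(13363, 720), Rational(-26, 49291)), 180), -1) = Pow(Add(Rational(658656913, 35489520), 180), -1) = Pow(Rational(7046770513, 35489520), -1) = Rational(35489520, 7046770513)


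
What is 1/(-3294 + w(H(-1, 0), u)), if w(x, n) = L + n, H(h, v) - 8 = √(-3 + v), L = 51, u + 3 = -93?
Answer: -1/3339 ≈ -0.00029949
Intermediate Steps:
u = -96 (u = -3 - 93 = -96)
H(h, v) = 8 + √(-3 + v)
w(x, n) = 51 + n
1/(-3294 + w(H(-1, 0), u)) = 1/(-3294 + (51 - 96)) = 1/(-3294 - 45) = 1/(-3339) = -1/3339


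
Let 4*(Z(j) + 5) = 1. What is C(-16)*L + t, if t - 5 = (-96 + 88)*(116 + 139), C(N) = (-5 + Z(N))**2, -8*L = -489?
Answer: 483289/128 ≈ 3775.7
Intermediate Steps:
Z(j) = -19/4 (Z(j) = -5 + (1/4)*1 = -5 + 1/4 = -19/4)
L = 489/8 (L = -1/8*(-489) = 489/8 ≈ 61.125)
C(N) = 1521/16 (C(N) = (-5 - 19/4)**2 = (-39/4)**2 = 1521/16)
t = -2035 (t = 5 + (-96 + 88)*(116 + 139) = 5 - 8*255 = 5 - 2040 = -2035)
C(-16)*L + t = (1521/16)*(489/8) - 2035 = 743769/128 - 2035 = 483289/128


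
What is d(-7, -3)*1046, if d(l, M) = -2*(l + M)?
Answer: 20920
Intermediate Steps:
d(l, M) = -2*M - 2*l (d(l, M) = -2*(M + l) = -2*M - 2*l)
d(-7, -3)*1046 = (-2*(-3) - 2*(-7))*1046 = (6 + 14)*1046 = 20*1046 = 20920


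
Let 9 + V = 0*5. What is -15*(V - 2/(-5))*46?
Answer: 5934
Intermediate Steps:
V = -9 (V = -9 + 0*5 = -9 + 0 = -9)
-15*(V - 2/(-5))*46 = -15*(-9 - 2/(-5))*46 = -15*(-9 - 2*(-⅕))*46 = -15*(-9 + ⅖)*46 = -15*(-43/5)*46 = 129*46 = 5934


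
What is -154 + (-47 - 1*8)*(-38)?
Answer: 1936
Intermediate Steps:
-154 + (-47 - 1*8)*(-38) = -154 + (-47 - 8)*(-38) = -154 - 55*(-38) = -154 + 2090 = 1936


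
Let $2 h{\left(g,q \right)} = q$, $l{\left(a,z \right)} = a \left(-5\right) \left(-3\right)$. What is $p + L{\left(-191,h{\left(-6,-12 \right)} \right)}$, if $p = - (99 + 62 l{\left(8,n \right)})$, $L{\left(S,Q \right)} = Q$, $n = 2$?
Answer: $-7545$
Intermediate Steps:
$l{\left(a,z \right)} = 15 a$ ($l{\left(a,z \right)} = - 5 a \left(-3\right) = 15 a$)
$h{\left(g,q \right)} = \frac{q}{2}$
$p = -7539$ ($p = - (99 + 62 \cdot 15 \cdot 8) = - (99 + 62 \cdot 120) = - (99 + 7440) = \left(-1\right) 7539 = -7539$)
$p + L{\left(-191,h{\left(-6,-12 \right)} \right)} = -7539 + \frac{1}{2} \left(-12\right) = -7539 - 6 = -7545$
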